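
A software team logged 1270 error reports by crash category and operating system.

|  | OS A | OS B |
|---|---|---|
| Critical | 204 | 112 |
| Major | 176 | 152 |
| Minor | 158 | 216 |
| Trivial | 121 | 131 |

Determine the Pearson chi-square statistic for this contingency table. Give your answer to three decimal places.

Row totals: 316, 328, 374, 252. Column totals: 659, 611. Grand total N = 1270.
Expected counts (row total × column total / N):
  Critical, OS A: 316×659/1270 = 163.9717
  Critical, OS B: 316×611/1270 = 152.0283
  Major, OS A: 328×659/1270 = 170.1984
  Major, OS B: 328×611/1270 = 157.8016
  Minor, OS A: 374×659/1270 = 194.0677
  Minor, OS B: 374×611/1270 = 179.9323
  Trivial, OS A: 252×659/1270 = 130.7622
  Trivial, OS B: 252×611/1270 = 121.2378
Contributions (O − E)²/E:
  (204 − 163.9717)²/163.9717 = 9.7716
  (112 − 152.0283)²/152.0283 = 10.5393
  (176 − 170.1984)²/170.1984 = 0.1978
  (152 − 157.8016)²/157.8016 = 0.2133
  (158 − 194.0677)²/194.0677 = 6.7032
  (216 − 179.9323)²/179.9323 = 7.2298
  (121 − 130.7622)²/130.7622 = 0.7288
  (131 − 121.2378)²/121.2378 = 0.7861
χ² = 9.7716 + 10.5393 + 0.1978 + 0.2133 + 6.7032 + 7.2298 + 0.7288 + 0.7861 = 36.170

36.170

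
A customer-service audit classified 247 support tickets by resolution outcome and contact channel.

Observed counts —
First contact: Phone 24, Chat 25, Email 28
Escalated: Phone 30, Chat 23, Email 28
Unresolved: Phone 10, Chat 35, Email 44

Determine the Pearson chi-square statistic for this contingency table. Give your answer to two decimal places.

16.42

Row totals: 77, 81, 89. Column totals: 64, 83, 100. Grand total N = 247.
Expected counts (row total × column total / N):
  First contact, Phone: 77×64/247 = 19.9514
  First contact, Chat: 77×83/247 = 25.8745
  First contact, Email: 77×100/247 = 31.1741
  Escalated, Phone: 81×64/247 = 20.9879
  Escalated, Chat: 81×83/247 = 27.2186
  Escalated, Email: 81×100/247 = 32.7935
  Unresolved, Phone: 89×64/247 = 23.0607
  Unresolved, Chat: 89×83/247 = 29.9069
  Unresolved, Email: 89×100/247 = 36.0324
Contributions (O − E)²/E:
  (24 − 19.9514)²/19.9514 = 0.8216
  (25 − 25.8745)²/25.8745 = 0.0296
  (28 − 31.1741)²/31.1741 = 0.3232
  (30 − 20.9879)²/20.9879 = 3.8698
  (23 − 27.2186)²/27.2186 = 0.6538
  (28 − 32.7935)²/32.7935 = 0.7007
  (10 − 23.0607)²/23.0607 = 7.3971
  (35 − 29.9069)²/29.9069 = 0.8673
  (44 − 36.0324)²/36.0324 = 1.7618
χ² = 0.8216 + 0.0296 + 0.3232 + 3.8698 + 0.6538 + 0.7007 + 7.3971 + 0.8673 + 1.7618 = 16.42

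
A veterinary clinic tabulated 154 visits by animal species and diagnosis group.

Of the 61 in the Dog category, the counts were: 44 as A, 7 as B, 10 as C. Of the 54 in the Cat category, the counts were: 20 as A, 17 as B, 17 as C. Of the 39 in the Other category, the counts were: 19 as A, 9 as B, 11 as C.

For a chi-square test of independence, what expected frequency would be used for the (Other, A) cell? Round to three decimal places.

21.019

Row total (Other) = 39; column total (A) = 83; grand total N = 154.
Expected count = (row total × column total) / N = 39 × 83 / 154 = 21.019.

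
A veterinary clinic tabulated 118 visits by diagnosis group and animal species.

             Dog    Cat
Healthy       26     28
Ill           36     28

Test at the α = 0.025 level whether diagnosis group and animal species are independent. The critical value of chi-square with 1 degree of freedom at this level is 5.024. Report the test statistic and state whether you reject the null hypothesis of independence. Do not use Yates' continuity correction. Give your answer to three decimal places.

0.771; fail to reject H₀

Row totals: 54, 64. Column totals: 62, 56. Grand total N = 118.
Expected counts (row total × column total / N):
  Healthy, Dog: 54×62/118 = 28.3729
  Healthy, Cat: 54×56/118 = 25.6271
  Ill, Dog: 64×62/118 = 33.6271
  Ill, Cat: 64×56/118 = 30.3729
Contributions (O − E)²/E:
  (26 − 28.3729)²/28.3729 = 0.1985
  (28 − 25.6271)²/25.6271 = 0.2197
  (36 − 33.6271)²/33.6271 = 0.1674
  (28 − 30.3729)²/30.3729 = 0.1854
χ² = 0.1985 + 0.2197 + 0.1674 + 0.1854 = 0.771
df = (2−1)(2−1) = 1. Since 0.771 < 5.024, fail to reject the null hypothesis of independence at α = 0.025.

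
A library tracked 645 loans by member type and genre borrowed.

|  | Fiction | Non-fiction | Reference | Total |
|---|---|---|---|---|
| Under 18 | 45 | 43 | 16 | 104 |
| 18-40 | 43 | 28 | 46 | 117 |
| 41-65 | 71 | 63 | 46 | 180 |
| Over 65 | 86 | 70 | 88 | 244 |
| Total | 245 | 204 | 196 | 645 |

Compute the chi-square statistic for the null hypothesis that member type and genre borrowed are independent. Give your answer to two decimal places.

22.75

Grand total N = 645.
Expected counts (row total × column total / N):
  Under 18, Fiction: 104×245/645 = 39.504
  Under 18, Non-fiction: 104×204/645 = 32.893
  Under 18, Reference: 104×196/645 = 31.603
  18-40, Fiction: 117×245/645 = 44.442
  18-40, Non-fiction: 117×204/645 = 37.005
  18-40, Reference: 117×196/645 = 35.553
  41-65, Fiction: 180×245/645 = 68.372
  41-65, Non-fiction: 180×204/645 = 56.930
  41-65, Reference: 180×196/645 = 54.698
  Over 65, Fiction: 244×245/645 = 92.682
  Over 65, Non-fiction: 244×204/645 = 77.172
  Over 65, Reference: 244×196/645 = 74.146
Contributions (O − E)²/E:
  (45 − 39.504)²/39.504 = 0.7646
  (43 − 32.893)²/32.893 = 3.1056
  (16 − 31.603)²/31.603 = 7.7035
  (43 − 44.442)²/44.442 = 0.0468
  (28 − 37.005)²/37.005 = 2.1913
  (46 − 35.553)²/35.553 = 3.0698
  (71 − 68.372)²/68.372 = 0.1010
  (63 − 56.930)²/56.930 = 0.6472
  (46 − 54.698)²/54.698 = 1.3831
  (86 − 92.682)²/92.682 = 0.4817
  (70 − 77.172)²/77.172 = 0.6665
  (88 − 74.146)²/74.146 = 2.5886
χ² = 0.7646 + 3.1056 + 7.7035 + 0.0468 + 2.1913 + 3.0698 + 0.1010 + 0.6472 + 1.3831 + 0.4817 + 0.6665 + 2.5886 = 22.75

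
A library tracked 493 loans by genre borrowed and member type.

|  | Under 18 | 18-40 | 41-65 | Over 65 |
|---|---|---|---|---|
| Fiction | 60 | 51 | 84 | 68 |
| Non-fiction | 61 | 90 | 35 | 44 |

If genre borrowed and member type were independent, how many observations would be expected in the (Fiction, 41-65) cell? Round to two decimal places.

63.48

Row total (Fiction) = 263; column total (41-65) = 119; grand total N = 493.
Expected count = (row total × column total) / N = 263 × 119 / 493 = 63.48.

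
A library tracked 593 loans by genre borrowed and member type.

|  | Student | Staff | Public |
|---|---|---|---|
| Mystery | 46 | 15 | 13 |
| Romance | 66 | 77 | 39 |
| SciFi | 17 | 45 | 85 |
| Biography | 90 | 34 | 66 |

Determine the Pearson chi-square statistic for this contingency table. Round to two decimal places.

Row totals: 74, 182, 147, 190. Column totals: 219, 171, 203. Grand total N = 593.
Expected counts (row total × column total / N):
  Mystery, Student: 74×219/593 = 27.329
  Mystery, Staff: 74×171/593 = 21.339
  Mystery, Public: 74×203/593 = 25.332
  Romance, Student: 182×219/593 = 67.214
  Romance, Staff: 182×171/593 = 52.482
  Romance, Public: 182×203/593 = 62.304
  SciFi, Student: 147×219/593 = 54.288
  SciFi, Staff: 147×171/593 = 42.390
  SciFi, Public: 147×203/593 = 50.322
  Biography, Student: 190×219/593 = 70.169
  Biography, Staff: 190×171/593 = 54.789
  Biography, Public: 190×203/593 = 65.042
Contributions (O − E)²/E:
  (46 − 27.329)²/27.329 = 12.7559
  (15 − 21.339)²/21.339 = 1.8831
  (13 − 25.332)²/25.332 = 6.0034
  (66 − 67.214)²/67.214 = 0.0219
  (77 − 52.482)²/52.482 = 11.4541
  (39 − 62.304)²/62.304 = 8.7166
  (17 − 54.288)²/54.288 = 25.6115
  (45 − 42.390)²/42.390 = 0.1607
  (85 − 50.322)²/50.322 = 23.8974
  (90 − 70.169)²/70.169 = 5.6046
  (34 − 54.789)²/54.789 = 7.8881
  (66 − 65.042)²/65.042 = 0.0141
χ² = 12.7559 + 1.8831 + 6.0034 + 0.0219 + 11.4541 + 8.7166 + 25.6115 + 0.1607 + 23.8974 + 5.6046 + 7.8881 + 0.0141 = 104.01

104.01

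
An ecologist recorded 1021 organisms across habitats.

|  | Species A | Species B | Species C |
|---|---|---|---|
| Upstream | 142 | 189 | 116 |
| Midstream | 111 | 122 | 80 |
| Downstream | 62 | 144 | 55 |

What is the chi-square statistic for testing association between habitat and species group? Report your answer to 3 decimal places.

17.615

Row totals: 447, 313, 261. Column totals: 315, 455, 251. Grand total N = 1021.
Expected counts (row total × column total / N):
  Upstream, Species A: 447×315/1021 = 137.9089
  Upstream, Species B: 447×455/1021 = 199.2018
  Upstream, Species C: 447×251/1021 = 109.8893
  Midstream, Species A: 313×315/1021 = 96.5671
  Midstream, Species B: 313×455/1021 = 139.4858
  Midstream, Species C: 313×251/1021 = 76.9471
  Downstream, Species A: 261×315/1021 = 80.5240
  Downstream, Species B: 261×455/1021 = 116.3124
  Downstream, Species C: 261×251/1021 = 64.1636
Contributions (O − E)²/E:
  (142 − 137.9089)²/137.9089 = 0.1214
  (189 − 199.2018)²/199.2018 = 0.5225
  (116 − 109.8893)²/109.8893 = 0.3398
  (111 − 96.5671)²/96.5671 = 2.1571
  (122 − 139.4858)²/139.4858 = 2.1920
  (80 − 76.9471)²/76.9471 = 0.1211
  (62 − 80.5240)²/80.5240 = 4.2613
  (144 − 116.3124)²/116.3124 = 6.5909
  (55 − 64.1636)²/64.1636 = 1.3087
χ² = 0.1214 + 0.5225 + 0.3398 + 2.1571 + 2.1920 + 0.1211 + 4.2613 + 6.5909 + 1.3087 = 17.615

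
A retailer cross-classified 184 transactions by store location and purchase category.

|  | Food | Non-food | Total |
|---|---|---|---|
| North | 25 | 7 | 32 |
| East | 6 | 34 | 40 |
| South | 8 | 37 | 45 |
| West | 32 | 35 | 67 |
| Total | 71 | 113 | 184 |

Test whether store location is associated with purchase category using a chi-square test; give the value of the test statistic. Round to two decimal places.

41.10

Grand total N = 184.
Expected counts (row total × column total / N):
  North, Food: 32×71/184 = 12.348
  North, Non-food: 32×113/184 = 19.652
  East, Food: 40×71/184 = 15.435
  East, Non-food: 40×113/184 = 24.565
  South, Food: 45×71/184 = 17.364
  South, Non-food: 45×113/184 = 27.636
  West, Food: 67×71/184 = 25.853
  West, Non-food: 67×113/184 = 41.147
Contributions (O − E)²/E:
  (25 − 12.348)²/12.348 = 12.9635
  (7 − 19.652)²/19.652 = 8.1454
  (6 − 15.435)²/15.435 = 5.7674
  (34 − 24.565)²/24.565 = 3.6238
  (8 − 17.364)²/17.364 = 5.0498
  (37 − 27.636)²/27.636 = 3.1728
  (32 − 25.853)²/25.853 = 1.4616
  (35 − 41.147)²/41.147 = 0.9183
χ² = 12.9635 + 8.1454 + 5.7674 + 3.6238 + 5.0498 + 3.1728 + 1.4616 + 0.9183 = 41.10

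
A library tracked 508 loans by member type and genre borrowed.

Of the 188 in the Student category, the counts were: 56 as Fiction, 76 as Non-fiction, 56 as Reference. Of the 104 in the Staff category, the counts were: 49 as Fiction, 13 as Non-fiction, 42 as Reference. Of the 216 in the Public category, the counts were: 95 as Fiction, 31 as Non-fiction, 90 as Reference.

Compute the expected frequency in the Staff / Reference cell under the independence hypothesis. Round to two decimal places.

Row total (Staff) = 104; column total (Reference) = 188; grand total N = 508.
Expected count = (row total × column total) / N = 104 × 188 / 508 = 38.49.

38.49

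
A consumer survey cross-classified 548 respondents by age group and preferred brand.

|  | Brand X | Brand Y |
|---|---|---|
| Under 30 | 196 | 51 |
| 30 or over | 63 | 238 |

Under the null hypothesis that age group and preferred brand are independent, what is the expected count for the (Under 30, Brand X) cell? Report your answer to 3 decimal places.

Row total (Under 30) = 247; column total (Brand X) = 259; grand total N = 548.
Expected count = (row total × column total) / N = 247 × 259 / 548 = 116.739.

116.739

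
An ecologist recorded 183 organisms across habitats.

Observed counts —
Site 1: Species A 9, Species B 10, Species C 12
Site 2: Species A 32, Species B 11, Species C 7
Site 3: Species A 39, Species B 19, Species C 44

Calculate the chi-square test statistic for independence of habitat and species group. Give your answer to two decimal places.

Row totals: 31, 50, 102. Column totals: 80, 40, 63. Grand total N = 183.
Expected counts (row total × column total / N):
  Site 1, Species A: 31×80/183 = 13.552
  Site 1, Species B: 31×40/183 = 6.776
  Site 1, Species C: 31×63/183 = 10.672
  Site 2, Species A: 50×80/183 = 21.858
  Site 2, Species B: 50×40/183 = 10.929
  Site 2, Species C: 50×63/183 = 17.213
  Site 3, Species A: 102×80/183 = 44.590
  Site 3, Species B: 102×40/183 = 22.295
  Site 3, Species C: 102×63/183 = 35.115
Contributions (O − E)²/E:
  (9 − 13.552)²/13.552 = 1.5290
  (10 − 6.776)²/6.776 = 1.5340
  (12 − 10.672)²/10.672 = 0.1653
  (32 − 21.858)²/21.858 = 4.7058
  (11 − 10.929)²/10.929 = 0.0005
  (7 − 17.213)²/17.213 = 6.0597
  (39 − 44.590)²/44.590 = 0.7008
  (19 − 22.295)²/22.295 = 0.4870
  (44 − 35.115)²/35.115 = 2.2481
χ² = 1.5290 + 1.5340 + 0.1653 + 4.7058 + 0.0005 + 6.0597 + 0.7008 + 0.4870 + 2.2481 = 17.43

17.43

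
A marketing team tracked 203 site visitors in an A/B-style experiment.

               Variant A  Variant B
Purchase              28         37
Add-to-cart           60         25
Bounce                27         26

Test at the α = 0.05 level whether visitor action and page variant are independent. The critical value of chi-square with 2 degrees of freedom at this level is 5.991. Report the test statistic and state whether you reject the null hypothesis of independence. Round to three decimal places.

12.303; reject H₀

Row totals: 65, 85, 53. Column totals: 115, 88. Grand total N = 203.
Expected counts (row total × column total / N):
  Purchase, Variant A: 65×115/203 = 36.82266
  Purchase, Variant B: 65×88/203 = 28.17734
  Add-to-cart, Variant A: 85×115/203 = 48.15271
  Add-to-cart, Variant B: 85×88/203 = 36.84729
  Bounce, Variant A: 53×115/203 = 30.02463
  Bounce, Variant B: 53×88/203 = 22.97537
Contributions (O − E)²/E:
  (28 − 36.82266)²/36.82266 = 2.1139
  (37 − 28.17734)²/28.17734 = 2.7625
  (60 − 48.15271)²/48.15271 = 2.9149
  (25 − 36.84729)²/36.84729 = 3.8092
  (27 − 30.02463)²/30.02463 = 0.3047
  (26 − 22.97537)²/22.97537 = 0.3982
χ² = 2.1139 + 2.7625 + 2.9149 + 3.8092 + 0.3047 + 0.3982 = 12.303
df = (3−1)(2−1) = 2. Since 12.303 > 5.991, reject the null hypothesis of independence at α = 0.05.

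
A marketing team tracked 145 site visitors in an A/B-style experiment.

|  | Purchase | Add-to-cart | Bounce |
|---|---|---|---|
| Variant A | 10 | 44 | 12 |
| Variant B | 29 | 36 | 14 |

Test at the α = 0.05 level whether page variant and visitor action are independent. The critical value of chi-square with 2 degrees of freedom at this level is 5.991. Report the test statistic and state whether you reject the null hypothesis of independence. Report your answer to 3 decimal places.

9.118; reject H₀

Row totals: 66, 79. Column totals: 39, 80, 26. Grand total N = 145.
Expected counts (row total × column total / N):
  Variant A, Purchase: 66×39/145 = 17.7517
  Variant A, Add-to-cart: 66×80/145 = 36.4138
  Variant A, Bounce: 66×26/145 = 11.8345
  Variant B, Purchase: 79×39/145 = 21.2483
  Variant B, Add-to-cart: 79×80/145 = 43.5862
  Variant B, Bounce: 79×26/145 = 14.1655
Contributions (O − E)²/E:
  (10 − 17.7517)²/17.7517 = 3.3850
  (44 − 36.4138)²/36.4138 = 1.5805
  (12 − 11.8345)²/11.8345 = 0.0023
  (29 − 21.2483)²/21.2483 = 2.8279
  (36 − 43.5862)²/43.5862 = 1.3204
  (14 − 14.1655)²/14.1655 = 0.0019
χ² = 3.3850 + 1.5805 + 0.0023 + 2.8279 + 1.3204 + 0.0019 = 9.118
df = (2−1)(3−1) = 2. Since 9.118 > 5.991, reject the null hypothesis of independence at α = 0.05.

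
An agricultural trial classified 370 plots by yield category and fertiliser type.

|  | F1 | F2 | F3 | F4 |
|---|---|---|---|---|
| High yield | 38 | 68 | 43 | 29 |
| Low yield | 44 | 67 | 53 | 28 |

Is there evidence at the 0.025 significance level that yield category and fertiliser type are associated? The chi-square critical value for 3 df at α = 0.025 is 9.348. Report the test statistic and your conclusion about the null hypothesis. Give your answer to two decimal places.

Row totals: 178, 192. Column totals: 82, 135, 96, 57. Grand total N = 370.
Expected counts (row total × column total / N):
  High yield, F1: 178×82/370 = 39.449
  High yield, F2: 178×135/370 = 64.946
  High yield, F3: 178×96/370 = 46.184
  High yield, F4: 178×57/370 = 27.422
  Low yield, F1: 192×82/370 = 42.551
  Low yield, F2: 192×135/370 = 70.054
  Low yield, F3: 192×96/370 = 49.816
  Low yield, F4: 192×57/370 = 29.578
Contributions (O − E)²/E:
  (38 − 39.449)²/39.449 = 0.0532
  (68 − 64.946)²/64.946 = 0.1436
  (43 − 46.184)²/46.184 = 0.2195
  (29 − 27.422)²/27.422 = 0.0908
  (44 − 42.551)²/42.551 = 0.0493
  (67 − 70.054)²/70.054 = 0.1331
  (53 − 49.816)²/49.816 = 0.2035
  (28 − 29.578)²/29.578 = 0.0842
χ² = 0.0532 + 0.1436 + 0.2195 + 0.0908 + 0.0493 + 0.1331 + 0.2035 + 0.0842 = 0.98
df = (2−1)(4−1) = 3. Since 0.98 < 9.348, fail to reject the null hypothesis of independence at α = 0.025.

0.98; fail to reject H₀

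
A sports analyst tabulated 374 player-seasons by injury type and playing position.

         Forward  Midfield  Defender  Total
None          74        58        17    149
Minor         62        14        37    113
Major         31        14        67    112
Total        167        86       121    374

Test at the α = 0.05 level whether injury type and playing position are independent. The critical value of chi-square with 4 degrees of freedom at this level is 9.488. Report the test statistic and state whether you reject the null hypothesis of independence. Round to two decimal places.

84.37; reject H₀

Grand total N = 374.
Expected counts (row total × column total / N):
  None, Forward: 149×167/374 = 66.532
  None, Midfield: 149×86/374 = 34.262
  None, Defender: 149×121/374 = 48.206
  Minor, Forward: 113×167/374 = 50.457
  Minor, Midfield: 113×86/374 = 25.984
  Minor, Defender: 113×121/374 = 36.559
  Major, Forward: 112×167/374 = 50.011
  Major, Midfield: 112×86/374 = 25.754
  Major, Defender: 112×121/374 = 36.235
Contributions (O − E)²/E:
  (74 − 66.532)²/66.532 = 0.8383
  (58 − 34.262)²/34.262 = 16.4466
  (17 − 48.206)²/48.206 = 20.2011
  (62 − 50.457)²/50.457 = 2.6407
  (14 − 25.984)²/25.984 = 5.5271
  (37 − 36.559)²/36.559 = 0.0053
  (31 − 50.011)²/50.011 = 7.2268
  (14 − 25.754)²/25.754 = 5.3645
  (67 − 36.235)²/36.235 = 26.1207
χ² = 0.8383 + 16.4466 + 20.2011 + 2.6407 + 5.5271 + 0.0053 + 7.2268 + 5.3645 + 26.1207 = 84.37
df = (3−1)(3−1) = 4. Since 84.37 > 9.488, reject the null hypothesis of independence at α = 0.05.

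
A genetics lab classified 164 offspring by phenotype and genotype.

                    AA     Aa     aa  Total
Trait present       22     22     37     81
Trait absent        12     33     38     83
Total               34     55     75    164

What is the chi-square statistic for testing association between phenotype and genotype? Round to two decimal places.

5.13

Grand total N = 164.
Expected counts (row total × column total / N):
  Trait present, AA: 81×34/164 = 16.793
  Trait present, Aa: 81×55/164 = 27.165
  Trait present, aa: 81×75/164 = 37.043
  Trait absent, AA: 83×34/164 = 17.207
  Trait absent, Aa: 83×55/164 = 27.835
  Trait absent, aa: 83×75/164 = 37.957
Contributions (O − E)²/E:
  (22 − 16.793)²/16.793 = 1.6145
  (22 − 27.165)²/27.165 = 0.9820
  (37 − 37.043)²/37.043 = 0.0000
  (12 − 17.207)²/17.207 = 1.5757
  (33 − 27.835)²/27.835 = 0.9584
  (38 − 37.957)²/37.957 = 0.0000
χ² = 1.6145 + 0.9820 + 0.0000 + 1.5757 + 0.9584 + 0.0000 = 5.13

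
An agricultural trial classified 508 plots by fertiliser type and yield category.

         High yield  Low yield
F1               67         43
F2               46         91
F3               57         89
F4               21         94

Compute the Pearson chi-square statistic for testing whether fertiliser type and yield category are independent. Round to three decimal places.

44.879

Row totals: 110, 137, 146, 115. Column totals: 191, 317. Grand total N = 508.
Expected counts (row total × column total / N):
  F1, High yield: 110×191/508 = 41.3583
  F1, Low yield: 110×317/508 = 68.6417
  F2, High yield: 137×191/508 = 51.5098
  F2, Low yield: 137×317/508 = 85.4902
  F3, High yield: 146×191/508 = 54.8937
  F3, Low yield: 146×317/508 = 91.1063
  F4, High yield: 115×191/508 = 43.2382
  F4, Low yield: 115×317/508 = 71.7618
Contributions (O − E)²/E:
  (67 − 41.3583)²/41.3583 = 15.8976
  (43 − 68.6417)²/68.6417 = 9.5787
  (46 − 51.5098)²/51.5098 = 0.5894
  (91 − 85.4902)²/85.4902 = 0.3551
  (57 − 54.8937)²/54.8937 = 0.0808
  (89 − 91.1063)²/91.1063 = 0.0487
  (21 − 43.2382)²/43.2382 = 11.4375
  (94 − 71.7618)²/71.7618 = 6.8914
χ² = 15.8976 + 9.5787 + 0.5894 + 0.3551 + 0.0808 + 0.0487 + 11.4375 + 6.8914 = 44.879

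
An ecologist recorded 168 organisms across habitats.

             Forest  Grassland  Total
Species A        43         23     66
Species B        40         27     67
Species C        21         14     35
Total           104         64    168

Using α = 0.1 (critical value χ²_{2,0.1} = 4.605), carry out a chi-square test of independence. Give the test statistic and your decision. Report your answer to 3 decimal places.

Grand total N = 168.
Expected counts (row total × column total / N):
  Species A, Forest: 66×104/168 = 40.8571
  Species A, Grassland: 66×64/168 = 25.1429
  Species B, Forest: 67×104/168 = 41.4762
  Species B, Grassland: 67×64/168 = 25.5238
  Species C, Forest: 35×104/168 = 21.6667
  Species C, Grassland: 35×64/168 = 13.3333
Contributions (O − E)²/E:
  (43 − 40.8571)²/40.8571 = 0.1124
  (23 − 25.1429)²/25.1429 = 0.1826
  (40 − 41.4762)²/41.4762 = 0.0525
  (27 − 25.5238)²/25.5238 = 0.0854
  (21 − 21.6667)²/21.6667 = 0.0205
  (14 − 13.3333)²/13.3333 = 0.0333
χ² = 0.1124 + 0.1826 + 0.0525 + 0.0854 + 0.0205 + 0.0333 = 0.487
df = (3−1)(2−1) = 2. Since 0.487 < 4.605, fail to reject the null hypothesis of independence at α = 0.1.

0.487; fail to reject H₀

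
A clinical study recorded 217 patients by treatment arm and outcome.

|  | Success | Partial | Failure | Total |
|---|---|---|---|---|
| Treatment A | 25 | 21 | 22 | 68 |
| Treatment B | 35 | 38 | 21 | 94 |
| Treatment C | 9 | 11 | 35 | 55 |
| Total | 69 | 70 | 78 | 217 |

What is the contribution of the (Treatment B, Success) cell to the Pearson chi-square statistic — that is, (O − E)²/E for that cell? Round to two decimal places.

Row total (Treatment B) = 94; column total (Success) = 69; N = 217.
Expected count E = 94 × 69 / 217 = 29.889.
Contribution = (O − E)²/E = (35 − 29.889)² / 29.889 = 0.87.

0.87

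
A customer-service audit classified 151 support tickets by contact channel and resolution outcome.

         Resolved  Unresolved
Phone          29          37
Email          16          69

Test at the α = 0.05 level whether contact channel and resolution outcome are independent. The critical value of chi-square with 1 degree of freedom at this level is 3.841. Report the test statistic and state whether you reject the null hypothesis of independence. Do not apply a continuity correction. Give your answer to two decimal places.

Row totals: 66, 85. Column totals: 45, 106. Grand total N = 151.
Expected counts (row total × column total / N):
  Phone, Resolved: 66×45/151 = 19.669
  Phone, Unresolved: 66×106/151 = 46.331
  Email, Resolved: 85×45/151 = 25.331
  Email, Unresolved: 85×106/151 = 59.669
Contributions (O − E)²/E:
  (29 − 19.669)²/19.669 = 4.4266
  (37 − 46.331)²/46.331 = 1.8793
  (16 − 25.331)²/25.331 = 3.4372
  (69 − 59.669)²/59.669 = 1.4592
χ² = 4.4266 + 1.8793 + 3.4372 + 1.4592 = 11.20
df = (2−1)(2−1) = 1. Since 11.20 > 3.841, reject the null hypothesis of independence at α = 0.05.

11.20; reject H₀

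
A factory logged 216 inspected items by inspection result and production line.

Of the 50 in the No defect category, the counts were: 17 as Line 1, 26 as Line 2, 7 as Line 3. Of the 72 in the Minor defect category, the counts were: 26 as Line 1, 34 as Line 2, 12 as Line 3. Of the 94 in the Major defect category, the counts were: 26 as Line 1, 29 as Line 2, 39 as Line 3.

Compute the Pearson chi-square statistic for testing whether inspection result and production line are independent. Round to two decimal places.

18.85

Row totals: 50, 72, 94. Column totals: 69, 89, 58. Grand total N = 216.
Expected counts (row total × column total / N):
  No defect, Line 1: 50×69/216 = 15.9722
  No defect, Line 2: 50×89/216 = 20.6019
  No defect, Line 3: 50×58/216 = 13.4259
  Minor defect, Line 1: 72×69/216 = 23.0000
  Minor defect, Line 2: 72×89/216 = 29.6667
  Minor defect, Line 3: 72×58/216 = 19.3333
  Major defect, Line 1: 94×69/216 = 30.0278
  Major defect, Line 2: 94×89/216 = 38.7315
  Major defect, Line 3: 94×58/216 = 25.2407
Contributions (O − E)²/E:
  (17 − 15.9722)²/15.9722 = 0.0661
  (26 − 20.6019)²/20.6019 = 1.4144
  (7 − 13.4259)²/13.4259 = 3.0756
  (26 − 23.0000)²/23.0000 = 0.3913
  (34 − 29.6667)²/29.6667 = 0.6329
  (12 − 19.3333)²/19.3333 = 2.7816
  (26 − 30.0278)²/30.0278 = 0.5403
  (29 − 38.7315)²/38.7315 = 2.4451
  (39 − 25.2407)²/25.2407 = 7.5005
χ² = 0.0661 + 1.4144 + 3.0756 + 0.3913 + 0.6329 + 2.7816 + 0.5403 + 2.4451 + 7.5005 = 18.85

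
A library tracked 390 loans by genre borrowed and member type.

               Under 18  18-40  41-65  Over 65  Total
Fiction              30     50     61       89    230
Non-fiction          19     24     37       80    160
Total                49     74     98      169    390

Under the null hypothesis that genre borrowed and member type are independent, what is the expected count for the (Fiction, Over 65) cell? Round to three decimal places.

99.667

Row total (Fiction) = 230; column total (Over 65) = 169; grand total N = 390.
Expected count = (row total × column total) / N = 230 × 169 / 390 = 99.667.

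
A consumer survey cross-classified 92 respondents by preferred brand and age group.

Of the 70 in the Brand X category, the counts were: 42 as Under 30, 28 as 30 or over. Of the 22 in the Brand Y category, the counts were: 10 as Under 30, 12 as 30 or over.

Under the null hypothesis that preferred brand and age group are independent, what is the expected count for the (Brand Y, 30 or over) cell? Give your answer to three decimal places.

Row total (Brand Y) = 22; column total (30 or over) = 40; grand total N = 92.
Expected count = (row total × column total) / N = 22 × 40 / 92 = 9.565.

9.565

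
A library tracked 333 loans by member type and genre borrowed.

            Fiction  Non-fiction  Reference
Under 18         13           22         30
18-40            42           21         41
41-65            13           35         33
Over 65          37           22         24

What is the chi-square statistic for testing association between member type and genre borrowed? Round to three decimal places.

Row totals: 65, 104, 81, 83. Column totals: 105, 100, 128. Grand total N = 333.
Expected counts (row total × column total / N):
  Under 18, Fiction: 65×105/333 = 20.4955
  Under 18, Non-fiction: 65×100/333 = 19.5195
  Under 18, Reference: 65×128/333 = 24.9850
  18-40, Fiction: 104×105/333 = 32.7928
  18-40, Non-fiction: 104×100/333 = 31.2312
  18-40, Reference: 104×128/333 = 39.9760
  41-65, Fiction: 81×105/333 = 25.5405
  41-65, Non-fiction: 81×100/333 = 24.3243
  41-65, Reference: 81×128/333 = 31.1351
  Over 65, Fiction: 83×105/333 = 26.1712
  Over 65, Non-fiction: 83×100/333 = 24.9249
  Over 65, Reference: 83×128/333 = 31.9039
Contributions (O − E)²/E:
  (13 − 20.4955)²/20.4955 = 2.7412
  (22 − 19.5195)²/19.5195 = 0.3152
  (30 − 24.9850)²/24.9850 = 1.0066
  (42 − 32.7928)²/32.7928 = 2.5851
  (21 − 31.2312)²/31.2312 = 3.3517
  (41 − 39.9760)²/39.9760 = 0.0262
  (13 − 25.5405)²/25.5405 = 6.1574
  (35 − 24.3243)²/24.3243 = 4.6855
  (33 − 31.1351)²/31.1351 = 0.1117
  (37 − 26.1712)²/26.1712 = 4.4806
  (22 − 24.9249)²/24.9249 = 0.3432
  (24 − 31.9039)²/31.9039 = 1.9581
χ² = 2.7412 + 0.3152 + 1.0066 + 2.5851 + 3.3517 + 0.0262 + 6.1574 + 4.6855 + 0.1117 + 4.4806 + 0.3432 + 1.9581 = 27.763

27.763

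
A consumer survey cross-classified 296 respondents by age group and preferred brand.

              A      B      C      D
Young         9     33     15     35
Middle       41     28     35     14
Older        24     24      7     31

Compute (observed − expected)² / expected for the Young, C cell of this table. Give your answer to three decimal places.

Row total (Young) = 92; column total (C) = 57; N = 296.
Expected count E = 92 × 57 / 296 = 17.7162.
Contribution = (O − E)²/E = (15 − 17.7162)² / 17.7162 = 0.416.

0.416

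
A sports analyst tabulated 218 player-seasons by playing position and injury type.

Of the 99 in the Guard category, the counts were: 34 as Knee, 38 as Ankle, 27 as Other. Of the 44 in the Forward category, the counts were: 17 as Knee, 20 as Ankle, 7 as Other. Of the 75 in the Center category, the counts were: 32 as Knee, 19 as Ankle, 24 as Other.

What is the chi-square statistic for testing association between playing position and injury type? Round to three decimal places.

Row totals: 99, 44, 75. Column totals: 83, 77, 58. Grand total N = 218.
Expected counts (row total × column total / N):
  Guard, Knee: 99×83/218 = 37.6927
  Guard, Ankle: 99×77/218 = 34.9679
  Guard, Other: 99×58/218 = 26.3394
  Forward, Knee: 44×83/218 = 16.7523
  Forward, Ankle: 44×77/218 = 15.5413
  Forward, Other: 44×58/218 = 11.7064
  Center, Knee: 75×83/218 = 28.5550
  Center, Ankle: 75×77/218 = 26.4908
  Center, Other: 75×58/218 = 19.9541
Contributions (O − E)²/E:
  (34 − 37.6927)²/37.6927 = 0.3618
  (38 − 34.9679)²/34.9679 = 0.2629
  (27 − 26.3394)²/26.3394 = 0.0166
  (17 − 16.7523)²/16.7523 = 0.0037
  (20 − 15.5413)²/15.5413 = 1.2792
  (7 − 11.7064)²/11.7064 = 1.8921
  (32 − 28.5550)²/28.5550 = 0.4156
  (19 − 26.4908)²/26.4908 = 2.1182
  (24 − 19.9541)²/19.9541 = 0.8203
χ² = 0.3618 + 0.2629 + 0.0166 + 0.0037 + 1.2792 + 1.8921 + 0.4156 + 2.1182 + 0.8203 = 7.170

7.170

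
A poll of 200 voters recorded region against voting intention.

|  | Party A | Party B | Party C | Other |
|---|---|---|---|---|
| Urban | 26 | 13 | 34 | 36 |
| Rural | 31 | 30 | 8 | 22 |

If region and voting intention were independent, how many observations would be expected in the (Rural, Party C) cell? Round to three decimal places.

19.110

Row total (Rural) = 91; column total (Party C) = 42; grand total N = 200.
Expected count = (row total × column total) / N = 91 × 42 / 200 = 19.110.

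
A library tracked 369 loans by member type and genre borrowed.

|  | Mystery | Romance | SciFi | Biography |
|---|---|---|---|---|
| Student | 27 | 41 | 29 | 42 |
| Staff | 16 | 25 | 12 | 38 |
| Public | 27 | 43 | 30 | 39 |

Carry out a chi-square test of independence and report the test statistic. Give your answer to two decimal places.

6.15

Row totals: 139, 91, 139. Column totals: 70, 109, 71, 119. Grand total N = 369.
Expected counts (row total × column total / N):
  Student, Mystery: 139×70/369 = 26.369
  Student, Romance: 139×109/369 = 41.060
  Student, SciFi: 139×71/369 = 26.745
  Student, Biography: 139×119/369 = 44.827
  Staff, Mystery: 91×70/369 = 17.263
  Staff, Romance: 91×109/369 = 26.881
  Staff, SciFi: 91×71/369 = 17.509
  Staff, Biography: 91×119/369 = 29.347
  Public, Mystery: 139×70/369 = 26.369
  Public, Romance: 139×109/369 = 41.060
  Public, SciFi: 139×71/369 = 26.745
  Public, Biography: 139×119/369 = 44.827
Contributions (O − E)²/E:
  (27 − 26.369)²/26.369 = 0.0151
  (41 − 41.060)²/41.060 = 0.0001
  (29 − 26.745)²/26.745 = 0.1901
  (42 − 44.827)²/44.827 = 0.1783
  (16 − 17.263)²/17.263 = 0.0924
  (25 − 26.881)²/26.881 = 0.1316
  (12 − 17.509)²/17.509 = 1.7333
  (38 − 29.347)²/29.347 = 2.5513
  (27 − 26.369)²/26.369 = 0.0151
  (43 − 41.060)²/41.060 = 0.0917
  (30 − 26.745)²/26.745 = 0.3961
  (39 − 44.827)²/44.827 = 0.7574
χ² = 0.0151 + 0.0001 + 0.1901 + 0.1783 + 0.0924 + 0.1316 + 1.7333 + 2.5513 + 0.0151 + 0.0917 + 0.3961 + 0.7574 = 6.15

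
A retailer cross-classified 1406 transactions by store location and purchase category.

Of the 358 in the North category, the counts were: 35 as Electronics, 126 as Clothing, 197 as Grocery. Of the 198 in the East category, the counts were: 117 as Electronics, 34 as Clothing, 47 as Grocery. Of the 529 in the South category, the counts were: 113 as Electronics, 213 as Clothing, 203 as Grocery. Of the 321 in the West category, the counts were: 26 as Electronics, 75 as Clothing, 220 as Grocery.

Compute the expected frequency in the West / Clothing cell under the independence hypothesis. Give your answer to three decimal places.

Row total (West) = 321; column total (Clothing) = 448; grand total N = 1406.
Expected count = (row total × column total) / N = 321 × 448 / 1406 = 102.282.

102.282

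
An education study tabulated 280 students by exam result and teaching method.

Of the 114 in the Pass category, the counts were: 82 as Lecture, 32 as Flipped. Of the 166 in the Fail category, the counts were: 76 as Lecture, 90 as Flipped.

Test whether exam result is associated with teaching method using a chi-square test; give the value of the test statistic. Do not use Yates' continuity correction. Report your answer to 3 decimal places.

18.793

Row totals: 114, 166. Column totals: 158, 122. Grand total N = 280.
Expected counts (row total × column total / N):
  Pass, Lecture: 114×158/280 = 64.32857
  Pass, Flipped: 114×122/280 = 49.67143
  Fail, Lecture: 166×158/280 = 93.67143
  Fail, Flipped: 166×122/280 = 72.32857
Contributions (O − E)²/E:
  (82 − 64.32857)²/64.32857 = 4.8544
  (32 − 49.67143)²/49.67143 = 6.2869
  (76 − 93.67143)²/93.67143 = 3.3338
  (90 − 72.32857)²/72.32857 = 4.3175
χ² = 4.8544 + 6.2869 + 3.3338 + 4.3175 = 18.793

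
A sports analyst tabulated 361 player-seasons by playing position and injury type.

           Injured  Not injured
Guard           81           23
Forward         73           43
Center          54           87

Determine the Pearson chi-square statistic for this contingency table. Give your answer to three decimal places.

40.386

Row totals: 104, 116, 141. Column totals: 208, 153. Grand total N = 361.
Expected counts (row total × column total / N):
  Guard, Injured: 104×208/361 = 59.9224
  Guard, Not injured: 104×153/361 = 44.0776
  Forward, Injured: 116×208/361 = 66.8366
  Forward, Not injured: 116×153/361 = 49.1634
  Center, Injured: 141×208/361 = 81.2410
  Center, Not injured: 141×153/361 = 59.7590
Contributions (O − E)²/E:
  (81 − 59.9224)²/59.9224 = 7.4140
  (23 − 44.0776)²/44.0776 = 10.0792
  (73 − 66.8366)²/66.8366 = 0.5684
  (43 − 49.1634)²/49.1634 = 0.7727
  (54 − 81.2410)²/81.2410 = 9.1342
  (87 − 59.7590)²/59.7590 = 12.4177
χ² = 7.4140 + 10.0792 + 0.5684 + 0.7727 + 9.1342 + 12.4177 = 40.386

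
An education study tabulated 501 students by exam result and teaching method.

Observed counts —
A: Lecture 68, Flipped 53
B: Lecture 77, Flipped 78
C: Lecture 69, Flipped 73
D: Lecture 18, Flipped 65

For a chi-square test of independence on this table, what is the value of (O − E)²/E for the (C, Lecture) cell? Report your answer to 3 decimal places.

0.160

Row total (C) = 142; column total (Lecture) = 232; N = 501.
Expected count E = 142 × 232 / 501 = 65.75649.
Contribution = (O − E)²/E = (69 − 65.75649)² / 65.75649 = 0.160.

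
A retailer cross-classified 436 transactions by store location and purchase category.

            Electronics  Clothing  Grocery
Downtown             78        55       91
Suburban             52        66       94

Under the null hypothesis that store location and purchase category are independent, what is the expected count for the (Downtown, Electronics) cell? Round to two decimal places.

Row total (Downtown) = 224; column total (Electronics) = 130; grand total N = 436.
Expected count = (row total × column total) / N = 224 × 130 / 436 = 66.79.

66.79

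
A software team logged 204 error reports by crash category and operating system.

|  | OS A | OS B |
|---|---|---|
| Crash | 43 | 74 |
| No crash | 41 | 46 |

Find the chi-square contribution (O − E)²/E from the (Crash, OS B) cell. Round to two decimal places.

0.39

Row total (Crash) = 117; column total (OS B) = 120; N = 204.
Expected count E = 117 × 120 / 204 = 68.824.
Contribution = (O − E)²/E = (74 − 68.824)² / 68.824 = 0.39.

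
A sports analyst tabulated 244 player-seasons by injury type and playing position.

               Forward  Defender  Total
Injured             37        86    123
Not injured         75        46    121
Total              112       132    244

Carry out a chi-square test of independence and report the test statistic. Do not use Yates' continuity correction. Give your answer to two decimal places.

25.00

Grand total N = 244.
Expected counts (row total × column total / N):
  Injured, Forward: 123×112/244 = 56.459
  Injured, Defender: 123×132/244 = 66.541
  Not injured, Forward: 121×112/244 = 55.541
  Not injured, Defender: 121×132/244 = 65.459
Contributions (O − E)²/E:
  (37 − 56.459)²/56.459 = 6.7067
  (86 − 66.541)²/66.541 = 5.6905
  (75 − 55.541)²/55.541 = 6.8175
  (46 − 65.459)²/65.459 = 5.7846
χ² = 6.7067 + 5.6905 + 6.8175 + 5.7846 = 25.00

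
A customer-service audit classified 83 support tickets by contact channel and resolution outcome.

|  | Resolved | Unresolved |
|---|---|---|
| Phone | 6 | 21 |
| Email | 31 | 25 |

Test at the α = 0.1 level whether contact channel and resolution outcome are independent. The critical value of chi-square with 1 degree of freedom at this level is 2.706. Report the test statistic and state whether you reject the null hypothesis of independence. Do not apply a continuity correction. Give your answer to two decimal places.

8.10; reject H₀

Row totals: 27, 56. Column totals: 37, 46. Grand total N = 83.
Expected counts (row total × column total / N):
  Phone, Resolved: 27×37/83 = 12.036
  Phone, Unresolved: 27×46/83 = 14.964
  Email, Resolved: 56×37/83 = 24.964
  Email, Unresolved: 56×46/83 = 31.036
Contributions (O − E)²/E:
  (6 − 12.036)²/12.036 = 3.0270
  (21 − 14.964)²/14.964 = 2.4347
  (31 − 24.964)²/24.964 = 1.4594
  (25 − 31.036)²/31.036 = 1.1739
χ² = 3.0270 + 2.4347 + 1.4594 + 1.1739 = 8.10
df = (2−1)(2−1) = 1. Since 8.10 > 2.706, reject the null hypothesis of independence at α = 0.1.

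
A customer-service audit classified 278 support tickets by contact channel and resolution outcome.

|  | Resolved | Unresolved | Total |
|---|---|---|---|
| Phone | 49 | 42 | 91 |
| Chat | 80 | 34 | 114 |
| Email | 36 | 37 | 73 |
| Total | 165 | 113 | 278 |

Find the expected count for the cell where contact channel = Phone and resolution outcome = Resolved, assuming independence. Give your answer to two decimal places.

54.01

Row total (Phone) = 91; column total (Resolved) = 165; grand total N = 278.
Expected count = (row total × column total) / N = 91 × 165 / 278 = 54.01.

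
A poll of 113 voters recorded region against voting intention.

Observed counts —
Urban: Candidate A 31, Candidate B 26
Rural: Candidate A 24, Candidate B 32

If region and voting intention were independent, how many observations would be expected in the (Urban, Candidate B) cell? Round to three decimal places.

29.257

Row total (Urban) = 57; column total (Candidate B) = 58; grand total N = 113.
Expected count = (row total × column total) / N = 57 × 58 / 113 = 29.257.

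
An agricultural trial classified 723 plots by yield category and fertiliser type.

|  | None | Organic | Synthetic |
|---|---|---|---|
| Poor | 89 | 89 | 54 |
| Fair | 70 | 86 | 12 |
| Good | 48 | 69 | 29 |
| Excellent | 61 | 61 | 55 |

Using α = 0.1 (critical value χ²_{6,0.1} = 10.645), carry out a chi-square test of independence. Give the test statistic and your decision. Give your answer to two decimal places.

Row totals: 232, 168, 146, 177. Column totals: 268, 305, 150. Grand total N = 723.
Expected counts (row total × column total / N):
  Poor, None: 232×268/723 = 85.997
  Poor, Organic: 232×305/723 = 97.870
  Poor, Synthetic: 232×150/723 = 48.133
  Fair, None: 168×268/723 = 62.274
  Fair, Organic: 168×305/723 = 70.871
  Fair, Synthetic: 168×150/723 = 34.855
  Good, None: 146×268/723 = 54.119
  Good, Organic: 146×305/723 = 61.591
  Good, Synthetic: 146×150/723 = 30.290
  Excellent, None: 177×268/723 = 65.610
  Excellent, Organic: 177×305/723 = 74.668
  Excellent, Synthetic: 177×150/723 = 36.722
Contributions (O − E)²/E:
  (89 − 85.997)²/85.997 = 0.1049
  (89 − 97.870)²/97.870 = 0.8039
  (54 − 48.133)²/48.133 = 0.7151
  (70 − 62.274)²/62.274 = 0.9585
  (86 − 70.871)²/70.871 = 3.2296
  (12 − 34.855)²/34.855 = 14.9864
  (48 − 54.119)²/54.119 = 0.6918
  (69 − 61.591)²/61.591 = 0.8913
  (29 − 30.290)²/30.290 = 0.0549
  (61 − 65.610)²/65.610 = 0.3239
  (61 − 74.668)²/74.668 = 2.5019
  (55 − 36.722)²/36.722 = 9.0977
χ² = 0.1049 + 0.8039 + 0.7151 + 0.9585 + 3.2296 + 14.9864 + 0.6918 + 0.8913 + 0.0549 + 0.3239 + 2.5019 + 9.0977 = 34.36
df = (4−1)(3−1) = 6. Since 34.36 > 10.645, reject the null hypothesis of independence at α = 0.1.

34.36; reject H₀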